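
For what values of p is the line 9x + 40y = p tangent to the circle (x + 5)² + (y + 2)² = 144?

For a tangent, require d(centre, line) = r = 12.
|9·(−5) + 40·(−2) − p| / √1681 = 12
|p − (−125)| = 12·41, so p = 367 or p = −617.

p = −617 or p = 367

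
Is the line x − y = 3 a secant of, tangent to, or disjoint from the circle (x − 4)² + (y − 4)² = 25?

secant

Substituting the line into the circle gives 2x² − 22x + 40 = 0.
Discriminant = (−22)² − 4·2·(40) = 164 > 0.
Two real roots: the line is a secant.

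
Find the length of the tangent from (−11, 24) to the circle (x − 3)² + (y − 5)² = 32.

5√21

The centre is (3, 5) and r = 4√2. The square of the distance from P to the centre is 196 + 361 = 557.
The tangent meets the radius at right angles, so tangent² = |PO|² − r² = 557 − 32 = 525.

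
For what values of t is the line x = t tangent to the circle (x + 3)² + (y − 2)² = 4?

For a tangent, require d(centre, line) = r = 2.
|1·(−3) + 0·2 − t| / √1 = 2
|t − (−3)| = 2, so t = −1 or t = −5.

t = −5 or t = −1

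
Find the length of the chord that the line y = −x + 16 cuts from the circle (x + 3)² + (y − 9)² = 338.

The distance from (−3, 9) to the line is 10/√2, and r² = 338.
Half the chord is √(r² − d²) = √(288), so the full chord is 24√2.

24√2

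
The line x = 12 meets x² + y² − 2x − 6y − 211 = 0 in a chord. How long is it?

Centre (1, 3), r² = 221. Perpendicular distance d from centre to line = |−11| / √1 = 11.
Half the chord is √(r² − d²) = √(100), so the full chord is 20.

20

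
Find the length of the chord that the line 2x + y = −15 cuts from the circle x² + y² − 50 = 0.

2√5

Centre (0, 0), r² = 50. Perpendicular distance d from centre to line = |15| / √5 = 15/√5.
Half the chord is √(r² − d²) = √(5), so the full chord is 2√5.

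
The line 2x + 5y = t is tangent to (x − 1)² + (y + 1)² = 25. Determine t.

t = −3 ± 5√29

Tangency holds when the distance from the centre (1, −1) to the line equals the radius 5:
|2·1 + 5·(−1) − t| / √29 = 5
|t − (−3)| = 5√29.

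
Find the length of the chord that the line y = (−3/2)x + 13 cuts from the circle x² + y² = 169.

Centre (0, 0), r² = 169. Perpendicular distance d from centre to line = |−26| / √13 = 26/√13.
Half the chord is √(r² − d²) = √(117), so the full chord is 6√13.

6√13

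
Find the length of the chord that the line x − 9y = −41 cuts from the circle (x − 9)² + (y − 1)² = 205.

Express y = (41 + x)/9 and substitute into the circle:
82x² − 1394x − 9020 = 0  ⟹  x² − 17x − 110 = 0
x = 22 or x = −5, giving (22, 7) and (−5, 4).
Chord length = distance between (22, 7) and (−5, 4) = √738 = 3√82.

3√82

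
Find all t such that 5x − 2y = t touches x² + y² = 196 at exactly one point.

t = ±14√29

For a tangent, require d(centre, line) = r = 14.
|5·0 − 2·0 − t| / √29 = 14
|t| = 14√29.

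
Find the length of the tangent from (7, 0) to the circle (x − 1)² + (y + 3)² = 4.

√41

Centre (1, −3), r² = 4. |PO|² = (6)² + (3)² = 45.
By the tangent–radius right angle, tangent length = √(|PO|² − r²) = √41.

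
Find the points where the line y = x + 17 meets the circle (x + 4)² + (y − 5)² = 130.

Substitute y = x + 17:
2x² + 32x + 30 = 0  ⟹  x² + 16x + 15 = 0
x = −1 or x = −15, giving (−1, 16) and (−15, 2).

(−15, 2) and (−1, 16)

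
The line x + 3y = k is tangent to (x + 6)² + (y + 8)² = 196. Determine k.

The line touches the circle iff its distance from (−6, −8) is 14:
|1·(−6) + 3·(−8) − k| / √10 = 14
|k − (−30)| = 14√10.

k = −30 ± 14√10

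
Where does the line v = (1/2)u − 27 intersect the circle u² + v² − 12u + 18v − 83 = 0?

From the line, v = (−54 + u)/2. Substituting:
5u² − 120u + 640 = 0  ⟹  u² − 24u + 128 = 0
u = 16 or u = 8, giving (16, −19) and (8, −23).

(8, −23) and (16, −19)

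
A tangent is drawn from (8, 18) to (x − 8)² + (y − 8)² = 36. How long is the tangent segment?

Centre (8, 8), r² = 36. |PO|² = (0)² + (10)² = 100.
By the tangent–radius right angle, tangent length = √(|PO|² − r²) = √64 = 8.

8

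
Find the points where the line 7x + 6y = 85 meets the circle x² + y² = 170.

(1, 13) and (13, −1)

Express y = (85 − 7x)/6 and substitute into the circle:
85x² − 1190x + 1105 = 0  ⟹  x² − 14x + 13 = 0
x = 13 or x = 1, giving (13, −1) and (1, 13).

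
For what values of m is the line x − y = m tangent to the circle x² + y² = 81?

The line touches the circle iff its distance from (0, 0) is 9:
|1·0 − 1·0 − m| / √2 = 9
|m| = 9√2.

m = ±9√2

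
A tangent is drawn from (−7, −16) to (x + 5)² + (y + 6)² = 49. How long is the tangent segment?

√55

The centre is (−5, −6) and r = 7. The square of the distance from P to the centre is 4 + 100 = 104.
Power of the point: PT² = |PO|² − r² = 55, so PT = √55.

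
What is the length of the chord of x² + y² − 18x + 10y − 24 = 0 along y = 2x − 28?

10√5

Centre (9, −5), r² = 130. Perpendicular distance d from centre to line = |−5| / √5 = 5/√5.
Chord = 2√(r² − d²) = 2·√(125) = 10√5.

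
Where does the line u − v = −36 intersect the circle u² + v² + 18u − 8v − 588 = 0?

(−35, 1) and (−6, 30)

Express v = u + 36 and substitute into the circle:
2u² + 82u + 420 = 0  ⟹  u² + 41u + 210 = 0
u = −6 or u = −35, giving (−6, 30) and (−35, 1).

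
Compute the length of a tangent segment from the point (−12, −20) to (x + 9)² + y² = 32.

The centre is (−9, 0) and r = 4√2. The square of the distance from P to the centre is 9 + 400 = 409.
By the tangent–radius right angle, tangent length = √(|PO|² − r²) = √377.

√377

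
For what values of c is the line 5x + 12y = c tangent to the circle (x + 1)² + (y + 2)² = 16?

c = −81 or c = 23

The line touches the circle iff its distance from (−1, −2) is 4:
|5·(−1) + 12·(−2) − c| / √169 = 4
|c − (−29)| = 4·13, so c = 23 or c = −81.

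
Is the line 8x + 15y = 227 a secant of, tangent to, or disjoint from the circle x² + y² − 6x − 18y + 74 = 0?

tangent

d² = (8·3 + 15·9 − (227))²/289 = 16; r² = 16.
Since d² = r², the line is tangent.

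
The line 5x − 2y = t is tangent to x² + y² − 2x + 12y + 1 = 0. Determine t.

t = 17 ± 6√29

The line touches the circle iff its distance from (1, −6) is 6:
|5·1 − 2·(−6) − t| / √29 = 6
|t − (17)| = 6√29.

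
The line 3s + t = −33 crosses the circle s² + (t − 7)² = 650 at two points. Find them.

(−19, 24) and (−5, −18)

From the line, t = −3s − 33. Substituting:
10s² + 240s + 950 = 0  ⟹  s² + 24s + 95 = 0
s = −5 or s = −19, giving (−5, −18) and (−19, 24).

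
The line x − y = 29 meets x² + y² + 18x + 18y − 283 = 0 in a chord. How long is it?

The distance from (−9, −9) to the line is 29/√2, and r² = 445.
Chord = 2√(r² − d²) = 2·√(49/2) = 7√2.

7√2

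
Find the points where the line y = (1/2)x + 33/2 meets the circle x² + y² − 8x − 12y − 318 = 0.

(−15, 9) and (13, 23)

From the line, y = (33 + x)/2. Substituting:
5x² + 10x − 975 = 0  ⟹  x² + 2x − 195 = 0
x = 13 or x = −15, giving (13, 23) and (−15, 9).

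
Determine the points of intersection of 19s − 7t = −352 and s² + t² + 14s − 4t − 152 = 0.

Substitute t = (352 + 19s)/7:
410s² + 13530s + 106600 = 0  ⟹  s² + 33s + 260 = 0
s = −13 or s = −20, giving (−13, 15) and (−20, −4).

(−20, −4) and (−13, 15)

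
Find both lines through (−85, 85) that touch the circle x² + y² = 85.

Write the tangent as mx − y + (85 − m·(−85)) = 0 and set its distance from the centre to √85:
(85m − (−85))² = 85(m² + 1)
42m² + 85m + 42 = 0, so m = −7/6 or m = −6/7.
Through (−85, 85) these give 7x + 6y = −85 and 6x + 7y = 85.

7x + 6y = −85 and 6x + 7y = 85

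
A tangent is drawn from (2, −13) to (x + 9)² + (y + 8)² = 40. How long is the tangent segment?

The centre is (−9, −8) and r = 2√10. The square of the distance from P to the centre is 121 + 25 = 146.
By the tangent–radius right angle, tangent length = √(|PO|² − r²) = √106.

√106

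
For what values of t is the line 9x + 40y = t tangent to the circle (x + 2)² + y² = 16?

t = −182 or t = 146

For a tangent, require d(centre, line) = r = 4.
|9·(−2) + 40·0 − t| / √1681 = 4
|t − (−18)| = 4·41, so t = 146 or t = −182.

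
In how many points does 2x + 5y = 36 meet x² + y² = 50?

Centre (0, 0), r² = 50. Distance² from centre to line = (−36)²/29 = 1296/29.
Since d² < r², the line cuts the circle twice.

2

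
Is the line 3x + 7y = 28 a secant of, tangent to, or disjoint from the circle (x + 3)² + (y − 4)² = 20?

secant

Substituting the line into the circle gives 58x² + 294x − 539 = 0.
Discriminant = (294)² − 4·58·(−539) = 211484 > 0.
Two real roots: the line is a secant.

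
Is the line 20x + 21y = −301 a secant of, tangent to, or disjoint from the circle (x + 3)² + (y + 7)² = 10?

disjoint

Substituting the line into the circle gives 841x² + 8806x + 23275 = 0.
Discriminant = (8806)² − 4·841·(23275) = −751464 < 0.
No real roots: the line does not meet the circle.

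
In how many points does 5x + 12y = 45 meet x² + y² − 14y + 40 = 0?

Centre (0, 7), r² = 9. Distance² from centre to line = (39)²/169 = 9.
Since d² = r², the line is tangent.

1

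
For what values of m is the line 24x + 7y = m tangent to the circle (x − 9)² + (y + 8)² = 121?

For a tangent, require d(centre, line) = r = 11.
|24·9 + 7·(−8) − m| / √625 = 11
|m − (160)| = 11·25, so m = 435 or m = −115.

m = −115 or m = 435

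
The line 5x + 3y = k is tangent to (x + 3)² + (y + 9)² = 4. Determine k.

Tangency holds when the distance from the centre (−3, −9) to the line equals the radius 2:
|5·(−3) + 3·(−9) − k| / √34 = 2
|k − (−42)| = 2√34.

k = −42 ± 2√34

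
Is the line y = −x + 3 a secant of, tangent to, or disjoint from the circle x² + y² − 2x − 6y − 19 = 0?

secant

Substituting the line into the circle gives 2x² − 2x − 28 = 0.
Discriminant = (−2)² − 4·2·(−28) = 228 > 0.
Two real roots: the line is a secant.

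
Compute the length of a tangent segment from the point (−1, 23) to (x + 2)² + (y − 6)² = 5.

√285

With centre O = (−2, 6), |OP|² = 290 and r² = 5.
By the tangent–radius right angle, tangent length = √(|PO|² − r²) = √285.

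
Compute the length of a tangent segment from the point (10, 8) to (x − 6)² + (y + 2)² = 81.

√35

The centre is (6, −2) and r = 9. The square of the distance from P to the centre is 16 + 100 = 116.
By the tangent–radius right angle, tangent length = √(|PO|² − r²) = √35.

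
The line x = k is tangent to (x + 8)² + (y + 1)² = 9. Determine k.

k = −11 or k = −5

Tangency holds when the distance from the centre (−8, −1) to the line equals the radius 3:
|1·(−8) + 0·(−1) − k| / √1 = 3
|k − (−8)| = 3, so k = −5 or k = −11.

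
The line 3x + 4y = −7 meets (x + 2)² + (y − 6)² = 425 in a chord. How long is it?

From the line, y = (−7 − 3x)/4. Substituting:
25x² + 250x − 5775 = 0  ⟹  x² + 10x − 231 = 0
x = 11 or x = −21, giving (11, −10) and (−21, 14).
Chord length = distance between (11, −10) and (−21, 14) = √1600 = 40.

40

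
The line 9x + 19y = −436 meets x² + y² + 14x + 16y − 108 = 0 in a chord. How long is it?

√442

Centre (−7, −8), r² = 221. Perpendicular distance d from centre to line = |221| / √442 = 221/√442.
Chord = 2√(r² − d²) = 2·√(221/2) = √442.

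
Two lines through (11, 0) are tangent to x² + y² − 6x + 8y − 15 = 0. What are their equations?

x + 3y = 11 and 3x − y = 33

Write the tangent as mx − y + (0 − m·(11)) = 0 and set its distance from the centre to 2√10:
[m·(−8) − (−4)]² = 40(m² + 1)
3m² − 8m − 3 = 0, so m = −1/3 or m = 3.
With m = −1/3: x + 3y = 11. With m = 3: 3x − y = 33.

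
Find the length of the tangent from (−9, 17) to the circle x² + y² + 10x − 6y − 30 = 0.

2√37

Centre (−5, 3), r² = 64. |PO|² = (−4)² + (14)² = 212.
Power of the point: PT² = |PO|² − r² = 148, so PT = 2√37.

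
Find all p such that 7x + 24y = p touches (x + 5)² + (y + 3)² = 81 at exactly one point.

For a tangent, require d(centre, line) = r = 9.
|7·(−5) + 24·(−3) − p| / √625 = 9
|p − (−107)| = 9·25, so p = 118 or p = −332.

p = −332 or p = 118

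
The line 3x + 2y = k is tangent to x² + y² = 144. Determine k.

The line touches the circle iff its distance from (0, 0) is 12:
|3·0 + 2·0 − k| / √13 = 12
|k| = 12√13.

k = ±12√13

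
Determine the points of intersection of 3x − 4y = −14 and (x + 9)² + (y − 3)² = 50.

(−10, −4) and (−2, 2)

Substitute y = (14 + 3x)/4:
25x² + 300x + 500 = 0  ⟹  x² + 12x + 20 = 0
x = −2 or x = −10, giving (−2, 2) and (−10, −4).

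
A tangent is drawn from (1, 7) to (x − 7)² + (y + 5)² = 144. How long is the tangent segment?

With centre O = (7, −5), |OP|² = 180 and r² = 144.
By the tangent–radius right angle, tangent length = √(|PO|² − r²) = √36 = 6.

6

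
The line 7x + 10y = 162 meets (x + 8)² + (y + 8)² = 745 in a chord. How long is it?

Express y = (162 − 7x)/10 and substitute into the circle:
149x² − 1788x − 9536 = 0  ⟹  x² − 12x − 64 = 0
x = 16 or x = −4, giving (16, 5) and (−4, 19).
|(16, 5) − (−4, 19)| = √((20)² + (−14)²) = 2√149.

2√149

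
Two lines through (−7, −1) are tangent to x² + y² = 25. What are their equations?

3x + 4y = −25 and 4x − 3y = −25

Write the tangent as mx − y + (−1 − m·(−7)) = 0 and set its distance from the centre to 5:
[m·(7) − (1)]² = 25(m² + 1)
12m² − 7m − 12 = 0, so m = −3/4 or m = 4/3.
With m = −3/4: 3x + 4y = −25. With m = 4/3: 4x − 3y = −25.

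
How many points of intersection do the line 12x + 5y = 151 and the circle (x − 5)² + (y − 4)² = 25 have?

d² = (12·5 + 5·4 − (151))²/169 = 5041/169; r² = 25.
Since d² > r², the line lies outside the circle.

0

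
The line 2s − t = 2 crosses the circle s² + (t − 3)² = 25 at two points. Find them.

(0, −2) and (4, 6)

Substitute t = 2s − 2:
5s² − 20s = 0  ⟹  s² − 4s = 0
s = 4 or s = 0, giving (4, 6) and (0, −2).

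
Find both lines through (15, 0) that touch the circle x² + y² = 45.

Write the tangent as mx − y + (0 − m·(15)) = 0 and set its distance from the centre to 3√5:
(−15m − (0))² = 45(m² + 1)
4m² − 1 = 0, so m = 1/2 or m = −1/2.
Through (15, 0) these give x − 2y = 15 and x + 2y = 15.

x − 2y = 15 and x + 2y = 15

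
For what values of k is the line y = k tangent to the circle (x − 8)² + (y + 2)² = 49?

Tangency holds when the distance from the centre (8, −2) to the line equals the radius 7:
|0·8 + 1·(−2) − k| / √1 = 7
|k − (−2)| = 7, so k = 5 or k = −9.

k = −9 or k = 5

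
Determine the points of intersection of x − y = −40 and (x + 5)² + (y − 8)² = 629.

(−30, 10) and (−7, 33)

Express y = x + 40 and substitute into the circle:
2x² + 74x + 420 = 0  ⟹  x² + 37x + 210 = 0
x = −7 or x = −30, giving (−7, 33) and (−30, 10).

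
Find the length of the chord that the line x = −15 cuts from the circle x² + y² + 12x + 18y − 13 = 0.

14

The distance from (−6, −9) to the line is 9, and r² = 130.
Half the chord is √(r² − d²) = √(49), so the full chord is 14.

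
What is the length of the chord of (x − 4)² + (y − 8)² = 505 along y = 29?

Substitute y = 29:
x² − 8x − 48 = 0
x = 12 or x = −4, giving (12, 29) and (−4, 29).
Chord length = distance between (12, 29) and (−4, 29) = √256 = 16.

16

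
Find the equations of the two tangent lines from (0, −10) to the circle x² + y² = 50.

Write the tangent as mx − y + (−10 − m·(0)) = 0 and set its distance from the centre to 5√2:
[m·(0) − (10)]² = 50(m² + 1)
m² − 1 = 0, so m = 1 or m = −1.
Through (0, −10) these give x − y = 10 and x + y = −10.

x − y = 10 and x + y = −10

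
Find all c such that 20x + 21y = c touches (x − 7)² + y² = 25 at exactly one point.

c = −5 or c = 285

For a tangent, require d(centre, line) = r = 5.
|20·7 + 21·0 − c| / √841 = 5
|c − (140)| = 5·29, so c = 285 or c = −5.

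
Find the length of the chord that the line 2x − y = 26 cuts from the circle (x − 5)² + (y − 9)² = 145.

From the line, y = 2x − 26. Substituting:
5x² − 150x + 1105 = 0  ⟹  x² − 30x + 221 = 0
x = 17 or x = 13, giving (17, 8) and (13, 0).
|(17, 8) − (13, 0)| = √((4)² + (8)²) = 4√5.

4√5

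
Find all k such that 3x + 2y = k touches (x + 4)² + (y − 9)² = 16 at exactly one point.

For a tangent, require d(centre, line) = r = 4.
|3·(−4) + 2·9 − k| / √13 = 4
|k − (6)| = 4√13.

k = 6 ± 4√13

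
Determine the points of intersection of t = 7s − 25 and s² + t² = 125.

(2, −11) and (5, 10)

Express t = 7s − 25 and substitute into the circle:
50s² − 350s + 500 = 0  ⟹  s² − 7s + 10 = 0
s = 5 or s = 2, giving (5, 10) and (2, −11).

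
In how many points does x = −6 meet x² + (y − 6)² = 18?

0

Centre (0, 6), r² = 18. Distance² from centre to line = (6)² = 36.
Since d² > r², the line lies outside the circle.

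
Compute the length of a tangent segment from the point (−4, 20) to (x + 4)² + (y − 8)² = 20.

2√31

The centre is (−4, 8) and r = 2√5. The square of the distance from P to the centre is 0 + 144 = 144.
By the tangent–radius right angle, tangent length = √(|PO|² − r²) = √124 = 2√31.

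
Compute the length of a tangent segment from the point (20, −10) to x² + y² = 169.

With centre O = (0, 0), |OP|² = 500 and r² = 169.
Power of the point: PT² = |PO|² − r² = 331, so PT = √331.

√331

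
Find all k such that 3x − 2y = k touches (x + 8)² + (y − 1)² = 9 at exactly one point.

For a tangent, require d(centre, line) = r = 3.
|3·(−8) − 2·1 − k| / √13 = 3
|k − (−26)| = 3√13.

k = −26 ± 3√13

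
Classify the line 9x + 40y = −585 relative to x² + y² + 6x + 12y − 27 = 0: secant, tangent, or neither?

Centre (−3, −6), r² = 72. Distance² from centre to line = (318)²/1681 = 101124/1681.
Since d² < r², the line cuts the circle twice.

secant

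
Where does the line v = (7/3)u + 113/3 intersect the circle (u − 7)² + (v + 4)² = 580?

Substitute v = (113 + 7u)/3:
58u² + 1624u + 10846 = 0  ⟹  u² + 28u + 187 = 0
u = −11 or u = −17, giving (−11, 12) and (−17, −2).

(−17, −2) and (−11, 12)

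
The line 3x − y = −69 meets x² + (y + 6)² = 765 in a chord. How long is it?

9√10

Centre (0, −6), r² = 765. Perpendicular distance d from centre to line = |75| / √10 = 75/√10.
Half the chord is √(r² − d²) = √(405/2), so the full chord is 9√10.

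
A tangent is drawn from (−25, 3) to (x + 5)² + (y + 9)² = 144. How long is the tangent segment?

With centre O = (−5, −9), |OP|² = 544 and r² = 144.
Power of the point: PT² = |PO|² − r² = 400, so PT = 20.

20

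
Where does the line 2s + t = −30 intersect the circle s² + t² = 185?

Substitute t = −2s − 30:
5s² + 120s + 715 = 0  ⟹  s² + 24s + 143 = 0
s = −11 or s = −13, giving (−11, −8) and (−13, −4).

(−13, −4) and (−11, −8)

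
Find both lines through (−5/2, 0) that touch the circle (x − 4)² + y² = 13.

2x + 3y = −5 and 2x − 3y = −5

Write the tangent as mx − y + (0 − m·(−5/2)) = 0 and set its distance from the centre to √13:
[m·(13/2) − (0)]² = 13(m² + 1)
9m² − 4 = 0, so m = −2/3 or m = 2/3.
With m = −2/3: 2x + 3y = −5. With m = 2/3: 2x − 3y = −5.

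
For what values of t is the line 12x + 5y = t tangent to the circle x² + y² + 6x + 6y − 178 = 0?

Tangency holds when the distance from the centre (−3, −3) to the line equals the radius 14:
|12·(−3) + 5·(−3) − t| / √169 = 14
|t − (−51)| = 14·13, so t = 131 or t = −233.

t = −233 or t = 131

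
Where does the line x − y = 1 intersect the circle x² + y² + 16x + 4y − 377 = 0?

From the line, y = x − 1. Substituting:
2x² + 18x − 380 = 0  ⟹  x² + 9x − 190 = 0
x = 10 or x = −19, giving (10, 9) and (−19, −20).

(−19, −20) and (10, 9)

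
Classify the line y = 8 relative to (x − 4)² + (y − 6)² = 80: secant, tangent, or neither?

d² = (0·4 + 1·6 − (8))² = 4; r² = 80.
Since d² < r², the line cuts the circle twice.

secant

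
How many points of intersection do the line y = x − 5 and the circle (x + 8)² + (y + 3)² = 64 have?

2

Centre (−8, −3), r² = 64. Distance² from centre to line = (−10)²/2 = 50.
Since d² < r², the line cuts the circle twice.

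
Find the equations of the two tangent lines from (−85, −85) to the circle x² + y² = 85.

Let a tangent through (−85, −85) have slope m. Its distance from (0, 0) must equal √85:
(85m − (85))² = 85(m² + 1)
42m² − 85m + 42 = 0, so m = 7/6 or m = 6/7.
With m = 7/6: 7x − 6y = −85. With m = 6/7: 6x − 7y = 85.

7x − 6y = −85 and 6x − 7y = 85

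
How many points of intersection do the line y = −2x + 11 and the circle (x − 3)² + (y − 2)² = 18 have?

Substituting the line into the circle gives 5x² − 42x + 72 = 0.
Δ = 1764 − 1440 = 324.
Two real roots: the line is a secant.

2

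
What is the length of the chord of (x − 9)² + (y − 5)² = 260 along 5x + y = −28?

Substitute y = −5x − 28:
26x² + 312x + 910 = 0  ⟹  x² + 12x + 35 = 0
x = −5 or x = −7, giving (−5, −3) and (−7, 7).
Chord length = distance between (−5, −3) and (−7, 7) = √104 = 2√26.

2√26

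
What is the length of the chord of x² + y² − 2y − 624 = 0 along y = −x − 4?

35√2

The distance from (0, 1) to the line is 5/√2, and r² = 625.
Chord = 2√(r² − d²) = 2·√(1225/2) = 35√2.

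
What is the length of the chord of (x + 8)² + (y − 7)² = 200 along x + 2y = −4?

12√5

The distance from (−8, 7) to the line is 10/√5, and r² = 200.
Chord = 2√(r² − d²) = 2·√(180) = 12√5.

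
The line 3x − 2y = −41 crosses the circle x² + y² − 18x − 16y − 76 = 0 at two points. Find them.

From the line, y = (41 + 3x)/2. Substituting:
13x² + 78x + 65 = 0  ⟹  x² + 6x + 5 = 0
x = −1 or x = −5, giving (−1, 19) and (−5, 13).

(−5, 13) and (−1, 19)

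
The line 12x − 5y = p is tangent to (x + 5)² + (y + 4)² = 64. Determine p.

p = −144 or p = 64

Tangency holds when the distance from the centre (−5, −4) to the line equals the radius 8:
|12·(−5) − 5·(−4) − p| / √169 = 8
|p − (−40)| = 8·13, so p = 64 or p = −144.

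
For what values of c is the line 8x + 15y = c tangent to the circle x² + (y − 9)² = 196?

c = −103 or c = 373

The line touches the circle iff its distance from (0, 9) is 14:
|8·0 + 15·9 − c| / √289 = 14
|c − (135)| = 14·17, so c = 373 or c = −103.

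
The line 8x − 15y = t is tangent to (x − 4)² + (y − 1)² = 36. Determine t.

Tangency holds when the distance from the centre (4, 1) to the line equals the radius 6:
|8·4 − 15·1 − t| / √289 = 6
|t − (17)| = 6·17, so t = 119 or t = −85.

t = −85 or t = 119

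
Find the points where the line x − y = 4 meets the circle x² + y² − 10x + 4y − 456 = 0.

From the line, y = x − 4. Substituting:
2x² − 14x − 456 = 0  ⟹  x² − 7x − 228 = 0
x = 19 or x = −12, giving (19, 15) and (−12, −16).

(−12, −16) and (19, 15)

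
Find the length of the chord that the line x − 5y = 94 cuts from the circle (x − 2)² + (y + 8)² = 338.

6√26

Centre (2, −8), r² = 338. Perpendicular distance d from centre to line = |−52| / √26 = 52/√26.
Half the chord is √(r² − d²) = √(234), so the full chord is 6√26.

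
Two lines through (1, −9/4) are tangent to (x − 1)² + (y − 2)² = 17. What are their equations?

x − 4y = 10 and x + 4y = −8

A line y − (−9/4) = m(x − (1)) is tangent when its distance from (1, 2) is √17:
(0m − (17/4))² = 17(m² + 1)
16m² − 1 = 0, so m = 1/4 or m = −1/4.
Through (1, −9/4) these give x − 4y = 10 and x + 4y = −8.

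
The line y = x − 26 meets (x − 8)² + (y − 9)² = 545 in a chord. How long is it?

19√2

Substitute y = x − 26:
2x² − 86x + 744 = 0  ⟹  x² − 43x + 372 = 0
x = 31 or x = 12, giving (31, 5) and (12, −14).
|(31, 5) − (12, −14)| = √((19)² + (19)²) = 19√2.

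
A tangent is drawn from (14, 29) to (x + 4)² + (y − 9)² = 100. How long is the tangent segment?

4√39

Centre (−4, 9), r² = 100. |PO|² = (18)² + (20)² = 724.
The tangent meets the radius at right angles, so tangent² = |PO|² − r² = 724 − 100 = 624.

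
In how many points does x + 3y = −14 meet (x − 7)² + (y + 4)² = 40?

d² = (1·7 + 3·(−4) − (−14))²/10 = 81/10; r² = 40.
Since d² < r², the line cuts the circle twice.

2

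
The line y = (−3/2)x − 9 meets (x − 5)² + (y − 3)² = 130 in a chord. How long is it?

Substitute y = (−18 − 3x)/2:
13x² + 104x + 156 = 0  ⟹  x² + 8x + 12 = 0
x = −2 or x = −6, giving (−2, −6) and (−6, 0).
Chord length = distance between (−2, −6) and (−6, 0) = √52 = 2√13.

2√13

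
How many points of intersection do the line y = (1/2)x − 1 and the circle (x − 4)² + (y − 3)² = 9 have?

2

d² = (1·4 − 2·3 − (2))²/5 = 16/5; r² = 9.
Since d² < r², the line cuts the circle twice.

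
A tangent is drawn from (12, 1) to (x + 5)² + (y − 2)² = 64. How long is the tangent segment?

Centre (−5, 2), r² = 64. |PO|² = (17)² + (−1)² = 290.
By the tangent–radius right angle, tangent length = √(|PO|² − r²) = √226.

√226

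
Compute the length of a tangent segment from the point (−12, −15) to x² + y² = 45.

Centre (0, 0), r² = 45. |PO|² = (−12)² + (−15)² = 369.
The tangent meets the radius at right angles, so tangent² = |PO|² − r² = 369 − 45 = 324.

18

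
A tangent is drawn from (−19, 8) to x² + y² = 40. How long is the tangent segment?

√385

The centre is (0, 0) and r = 2√10. The square of the distance from P to the centre is 361 + 64 = 425.
By the tangent–radius right angle, tangent length = √(|PO|² − r²) = √385.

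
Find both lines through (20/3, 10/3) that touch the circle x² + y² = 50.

Let a tangent through (20/3, 10/3) have slope m. Its distance from (0, 0) must equal 5√2:
(−20/3m − (−10/3))² = 50(m² + 1)
m² + 8m + 7 = 0, so m = −7 or m = −1.
Through (20/3, 10/3) these give 7x + y = 50 and x + y = 10.

7x + y = 50 and x + y = 10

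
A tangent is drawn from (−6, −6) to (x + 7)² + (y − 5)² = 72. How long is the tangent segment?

5√2

The centre is (−7, 5) and r = 6√2. The square of the distance from P to the centre is 1 + 121 = 122.
The tangent meets the radius at right angles, so tangent² = |PO|² − r² = 122 − 72 = 50.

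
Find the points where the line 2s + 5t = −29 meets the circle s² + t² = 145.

Express t = (−29 − 2s)/5 and substitute into the circle:
29s² + 116s − 2784 = 0  ⟹  s² + 4s − 96 = 0
s = 8 or s = −12, giving (8, −9) and (−12, −1).

(−12, −1) and (8, −9)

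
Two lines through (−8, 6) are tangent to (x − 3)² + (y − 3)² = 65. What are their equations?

Let a tangent through (−8, 6) have slope m. Its distance from (3, 3) must equal √65:
[m·(11) − (−3)]² = 65(m² + 1)
28m² + 33m − 28 = 0, so m = 4/7 or m = −7/4.
Through (−8, 6) these give 4x − 7y = −74 and 7x + 4y = −32.

4x − 7y = −74 and 7x + 4y = −32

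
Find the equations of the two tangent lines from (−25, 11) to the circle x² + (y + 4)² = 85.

2x + 9y = 49 and 7x + 6y = −109

A line y − (11) = m(x − (−25)) is tangent when its distance from (0, −4) is √85:
[m·(25) − (−15)]² = 85(m² + 1)
54m² + 75m + 14 = 0, so m = −2/9 or m = −7/6.
Through (−25, 11) these give 2x + 9y = 49 and 7x + 6y = −109.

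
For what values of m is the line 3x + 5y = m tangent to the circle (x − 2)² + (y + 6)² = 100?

The line touches the circle iff its distance from (2, −6) is 10:
|3·2 + 5·(−6) − m| / √34 = 10
|m − (−24)| = 10√34.

m = −24 ± 10√34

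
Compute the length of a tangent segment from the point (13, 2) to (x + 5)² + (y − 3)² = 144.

√181

With centre O = (−5, 3), |OP|² = 325 and r² = 144.
The tangent meets the radius at right angles, so tangent² = |PO|² − r² = 325 − 144 = 181.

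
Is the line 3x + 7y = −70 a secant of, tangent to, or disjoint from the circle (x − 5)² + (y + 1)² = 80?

disjoint

Centre (5, −1), r² = 80. Distance² from centre to line = (78)²/58 = 3042/29.
Since d² > r², the line lies outside the circle.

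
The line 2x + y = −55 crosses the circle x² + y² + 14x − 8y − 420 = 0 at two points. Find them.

Substitute y = −2x − 55:
5x² + 250x + 3045 = 0  ⟹  x² + 50x + 609 = 0
x = −21 or x = −29, giving (−21, −13) and (−29, 3).

(−29, 3) and (−21, −13)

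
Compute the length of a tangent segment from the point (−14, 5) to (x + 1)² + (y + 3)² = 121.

4√7

With centre O = (−1, −3), |OP|² = 233 and r² = 121.
Power of the point: PT² = |PO|² − r² = 112, so PT = 4√7.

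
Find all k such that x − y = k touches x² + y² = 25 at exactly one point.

k = ±5√2

The line touches the circle iff its distance from (0, 0) is 5:
|1·0 − 1·0 − k| / √2 = 5
|k| = 5√2.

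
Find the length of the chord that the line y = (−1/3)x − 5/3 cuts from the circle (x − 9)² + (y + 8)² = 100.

6√10

Express y = (−5 − x)/3 and substitute into the circle:
10x² − 200x + 190 = 0  ⟹  x² − 20x + 19 = 0
x = 19 or x = 1, giving (19, −8) and (1, −2).
Chord length = distance between (19, −8) and (1, −2) = √360 = 6√10.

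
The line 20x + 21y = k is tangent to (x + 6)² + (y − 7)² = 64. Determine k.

k = −205 or k = 259

The line touches the circle iff its distance from (−6, 7) is 8:
|20·(−6) + 21·7 − k| / √841 = 8
|k − (27)| = 8·29, so k = 259 or k = −205.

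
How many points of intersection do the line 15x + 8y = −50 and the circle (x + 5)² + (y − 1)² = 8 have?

Centre (−5, 1), r² = 8. Distance² from centre to line = (−17)²/289 = 1.
Since d² < r², the line cuts the circle twice.

2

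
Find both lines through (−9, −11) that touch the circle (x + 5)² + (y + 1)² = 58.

Write the tangent as mx − y + (−11 − m·(−9)) = 0 and set its distance from the centre to √58:
(4m − (10))² = 58(m² + 1)
21m² + 40m − 21 = 0, so m = 3/7 or m = −7/3.
Through (−9, −11) these give 3x − 7y = 50 and 7x + 3y = −96.

3x − 7y = 50 and 7x + 3y = −96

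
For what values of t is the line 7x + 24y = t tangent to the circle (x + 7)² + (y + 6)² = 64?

Tangency holds when the distance from the centre (−7, −6) to the line equals the radius 8:
|7·(−7) + 24·(−6) − t| / √625 = 8
|t − (−193)| = 8·25, so t = 7 or t = −393.

t = −393 or t = 7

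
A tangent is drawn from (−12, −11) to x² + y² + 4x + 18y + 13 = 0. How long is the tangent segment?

4√2

With centre O = (−2, −9), |OP|² = 104 and r² = 72.
Power of the point: PT² = |PO|² − r² = 32, so PT = 4√2.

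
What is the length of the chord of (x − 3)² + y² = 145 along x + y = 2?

17√2

From the line, y = −x + 2. Substituting:
2x² − 10x − 132 = 0  ⟹  x² − 5x − 66 = 0
x = 11 or x = −6, giving (11, −9) and (−6, 8).
|(11, −9) − (−6, 8)| = √((17)² + (−17)²) = 17√2.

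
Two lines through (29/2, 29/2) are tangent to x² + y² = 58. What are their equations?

Let a tangent through (29/2, 29/2) have slope m. Its distance from (0, 0) must equal √58:
[m·(−29/2) − (−29/2)]² = 58(m² + 1)
21m² − 58m + 21 = 0, so m = 7/3 or m = 3/7.
With m = 7/3: 7x − 3y = 58. With m = 3/7: 3x − 7y = −58.

7x − 3y = 58 and 3x − 7y = −58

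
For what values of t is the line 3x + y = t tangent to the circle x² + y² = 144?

t = ±12√10

The line touches the circle iff its distance from (0, 0) is 12:
|3·0 + 1·0 − t| / √10 = 12
|t| = 12√10.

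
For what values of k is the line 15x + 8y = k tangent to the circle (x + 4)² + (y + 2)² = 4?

k = −110 or k = −42

Tangency holds when the distance from the centre (−4, −2) to the line equals the radius 2:
|15·(−4) + 8·(−2) − k| / √289 = 2
|k − (−76)| = 2·17, so k = −42 or k = −110.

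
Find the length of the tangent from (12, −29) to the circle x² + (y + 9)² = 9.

√535

The centre is (0, −9) and r = 3. The square of the distance from P to the centre is 144 + 400 = 544.
Power of the point: PT² = |PO|² − r² = 535, so PT = √535.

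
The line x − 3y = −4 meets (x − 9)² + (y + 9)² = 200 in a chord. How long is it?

Express y = (4 + x)/3 and substitute into the circle:
10x² − 100x − 110 = 0  ⟹  x² − 10x − 11 = 0
x = 11 or x = −1, giving (11, 5) and (−1, 1).
Chord length = distance between (11, 5) and (−1, 1) = √160 = 4√10.

4√10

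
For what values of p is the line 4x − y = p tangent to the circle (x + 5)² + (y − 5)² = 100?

p = −25 ± 10√17

For a tangent, require d(centre, line) = r = 10.
|4·(−5) − 1·5 − p| / √17 = 10
|p − (−25)| = 10√17.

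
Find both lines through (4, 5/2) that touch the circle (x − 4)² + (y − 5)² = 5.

Let a tangent through (4, 5/2) have slope m. Its distance from (4, 5) must equal √5:
[m·(0) − (5/2)]² = 5(m² + 1)
4m² − 1 = 0, so m = 1/2 or m = −1/2.
Through (4, 5/2) these give x − 2y = −1 and x + 2y = 9.

x − 2y = −1 and x + 2y = 9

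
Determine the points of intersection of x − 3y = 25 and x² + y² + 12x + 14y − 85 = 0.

From the line, y = (−25 + x)/3. Substituting:
10x² + 100x − 1190 = 0  ⟹  x² + 10x − 119 = 0
x = 7 or x = −17, giving (7, −6) and (−17, −14).

(−17, −14) and (7, −6)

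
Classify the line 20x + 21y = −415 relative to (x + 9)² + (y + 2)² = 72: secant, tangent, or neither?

Substituting the line into the circle gives 841x² + 22858x + 143098 = 0.
Δ = 522488164 − 481381672 = 41106492.
Two real roots: the line is a secant.

secant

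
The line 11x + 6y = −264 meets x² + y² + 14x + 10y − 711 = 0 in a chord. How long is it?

4√157

The distance from (−7, −5) to the line is 157/√157, and r² = 785.
Half the chord is √(r² − d²) = √(628), so the full chord is 4√157.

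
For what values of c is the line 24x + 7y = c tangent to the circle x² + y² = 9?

Tangency holds when the distance from the centre (0, 0) to the line equals the radius 3:
|24·0 + 7·0 − c| / √625 = 3
|c| = 3·25, so c = 75 or c = −75.

c = −75 or c = 75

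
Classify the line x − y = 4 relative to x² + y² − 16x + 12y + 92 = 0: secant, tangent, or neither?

d² = (1·8 − 1·(−6) − (4))²/2 = 50; r² = 8.
Since d² > r², the line lies outside the circle.

neither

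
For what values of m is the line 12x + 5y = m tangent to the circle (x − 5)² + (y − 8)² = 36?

The line touches the circle iff its distance from (5, 8) is 6:
|12·5 + 5·8 − m| / √169 = 6
|m − (100)| = 6·13, so m = 178 or m = 22.

m = 22 or m = 178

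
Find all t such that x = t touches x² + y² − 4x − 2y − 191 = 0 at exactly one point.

t = −12 or t = 16

The line touches the circle iff its distance from (2, 1) is 14:
|1·2 + 0·1 − t| / √1 = 14
|t − (2)| = 14, so t = 16 or t = −12.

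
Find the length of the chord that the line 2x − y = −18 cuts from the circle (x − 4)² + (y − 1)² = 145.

4√5

The distance from (4, 1) to the line is 25/√5, and r² = 145.
Chord = 2√(r² − d²) = 2·√(20) = 4√5.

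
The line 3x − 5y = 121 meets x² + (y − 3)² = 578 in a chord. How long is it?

2√34

Centre (0, 3), r² = 578. Perpendicular distance d from centre to line = |−136| / √34 = 136/√34.
Chord = 2√(r² − d²) = 2·√(34) = 2√34.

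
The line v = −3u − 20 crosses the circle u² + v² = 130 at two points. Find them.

(−9, 7) and (−3, −11)

Express v = −3u − 20 and substitute into the circle:
10u² + 120u + 270 = 0  ⟹  u² + 12u + 27 = 0
u = −3 or u = −9, giving (−3, −11) and (−9, 7).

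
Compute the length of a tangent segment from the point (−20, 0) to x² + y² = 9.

√391

With centre O = (0, 0), |OP|² = 400 and r² = 9.
By the tangent–radius right angle, tangent length = √(|PO|² − r²) = √391.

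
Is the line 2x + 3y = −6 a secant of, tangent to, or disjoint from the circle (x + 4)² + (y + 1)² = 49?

secant

d² = (2·(−4) + 3·(−1) − (−6))²/13 = 25/13; r² = 49.
Since d² < r², the line cuts the circle twice.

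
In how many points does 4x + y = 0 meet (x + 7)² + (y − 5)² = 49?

2

Substituting the line into the circle gives 17x² + 54x + 25 = 0.
Δ = 2916 − 1700 = 1216.
Two real roots: the line is a secant.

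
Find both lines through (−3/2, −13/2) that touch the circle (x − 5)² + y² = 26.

5x − y = −1 and x − 5y = 31

A line y − (−13/2) = m(x − (−3/2)) is tangent when its distance from (5, 0) is √26:
[m·(13/2) − (13/2)]² = 26(m² + 1)
5m² − 26m + 5 = 0, so m = 5 or m = 1/5.
Through (−3/2, −13/2) these give 5x − y = −1 and x − 5y = 31.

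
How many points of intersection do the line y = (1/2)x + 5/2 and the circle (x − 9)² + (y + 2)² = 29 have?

0

Substituting the line into the circle gives 5x² − 54x + 289 = 0.
Δ = 2916 − 5780 = −2864.
No real roots: the line does not meet the circle.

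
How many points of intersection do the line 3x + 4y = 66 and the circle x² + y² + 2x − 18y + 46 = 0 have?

d² = (3·(−1) + 4·9 − (66))²/25 = 1089/25; r² = 36.
Since d² > r², the line lies outside the circle.

0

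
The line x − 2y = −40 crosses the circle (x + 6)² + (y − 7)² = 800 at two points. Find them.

(−34, 3) and (14, 27)

Express y = (40 + x)/2 and substitute into the circle:
5x² + 100x − 2380 = 0  ⟹  x² + 20x − 476 = 0
x = 14 or x = −34, giving (14, 27) and (−34, 3).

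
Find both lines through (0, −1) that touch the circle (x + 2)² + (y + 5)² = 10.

x − 3y = 3 and 3x + y = −1

Write the tangent as mx − y + (−1 − m·(0)) = 0 and set its distance from the centre to √10:
[m·(−2) − (−4)]² = 10(m² + 1)
3m² + 8m − 3 = 0, so m = 1/3 or m = −3.
Through (0, −1) these give x − 3y = 3 and 3x + y = −1.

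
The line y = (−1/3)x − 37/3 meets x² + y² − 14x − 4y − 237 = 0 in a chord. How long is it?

4√10

The distance from (7, 2) to the line is 50/√10, and r² = 290.
Chord = 2√(r² − d²) = 2·√(40) = 4√10.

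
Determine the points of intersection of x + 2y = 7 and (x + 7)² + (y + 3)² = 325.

(−17, 12) and (11, −2)

Express y = (7 − x)/2 and substitute into the circle:
5x² + 30x − 935 = 0  ⟹  x² + 6x − 187 = 0
x = 11 or x = −17, giving (11, −2) and (−17, 12).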